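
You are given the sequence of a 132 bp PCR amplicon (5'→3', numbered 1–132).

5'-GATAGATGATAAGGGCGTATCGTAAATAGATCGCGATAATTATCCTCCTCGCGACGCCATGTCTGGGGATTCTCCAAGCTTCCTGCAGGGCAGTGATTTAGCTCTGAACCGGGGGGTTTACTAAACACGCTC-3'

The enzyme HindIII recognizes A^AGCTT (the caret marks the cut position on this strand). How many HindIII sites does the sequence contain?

AAGCTT occurs starting at position 76.
HindIII cuts at 1 site.

1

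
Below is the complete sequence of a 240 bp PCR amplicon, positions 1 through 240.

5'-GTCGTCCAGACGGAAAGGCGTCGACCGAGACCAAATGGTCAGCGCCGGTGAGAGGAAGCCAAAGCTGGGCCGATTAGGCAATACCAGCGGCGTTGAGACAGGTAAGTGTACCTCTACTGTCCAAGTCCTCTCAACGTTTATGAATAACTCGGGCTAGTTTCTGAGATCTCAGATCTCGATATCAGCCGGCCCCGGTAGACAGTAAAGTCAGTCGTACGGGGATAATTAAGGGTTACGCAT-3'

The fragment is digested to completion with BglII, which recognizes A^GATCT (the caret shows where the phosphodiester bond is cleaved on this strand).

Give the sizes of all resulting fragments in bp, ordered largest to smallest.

164, 69, 7 bp

BglII sites (AGATCT) start at positions 164, 171.
BglII cuts after the first base of each site, so after positions 164, 171.
Linear molecule, 2 cuts → 3 fragments:
  1–164 → 164 bp
  165–171 → 7 bp
  172–240 → 69 bp
Sorted largest to smallest: 164, 69, 7 bp.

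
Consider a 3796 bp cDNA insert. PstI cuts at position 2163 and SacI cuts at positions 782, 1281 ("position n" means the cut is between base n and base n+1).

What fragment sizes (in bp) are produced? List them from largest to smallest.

1633, 882, 782, 499 bp

Combined cut positions (sorted): 782, 1281, 2163.
Linear molecule, 3 cuts → 4 fragments:
  782 − 0 = 782 bp
  1281 − 782 = 499 bp
  2163 − 1281 = 882 bp
  3796 − 2163 = 1633 bp
Sorted largest to smallest: 1633, 882, 782, 499 bp.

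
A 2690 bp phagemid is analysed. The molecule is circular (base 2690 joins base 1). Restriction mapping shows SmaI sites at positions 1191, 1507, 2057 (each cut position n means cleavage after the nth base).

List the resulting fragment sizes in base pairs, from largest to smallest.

Circular molecule, 3 cuts → 3 fragments:
  1507 − 1191 = 316 bp
  2057 − 1507 = 550 bp
  wrap: 2690 − 2057 + 1191 = 1824 bp
Sorted largest to smallest: 1824, 550, 316 bp.

1824, 550, 316 bp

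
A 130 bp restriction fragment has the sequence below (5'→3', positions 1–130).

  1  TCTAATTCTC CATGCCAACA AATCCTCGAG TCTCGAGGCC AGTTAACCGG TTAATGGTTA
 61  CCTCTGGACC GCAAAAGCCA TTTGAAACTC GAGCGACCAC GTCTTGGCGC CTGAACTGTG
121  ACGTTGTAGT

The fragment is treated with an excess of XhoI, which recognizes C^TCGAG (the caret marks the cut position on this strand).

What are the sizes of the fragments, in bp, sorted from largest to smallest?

56, 42, 25, 7 bp

XhoI sites (CTCGAG) start at positions 25, 32, 88.
XhoI cuts after the first base of each site, so after positions 25, 32, 88.
Linear molecule, 3 cuts → 4 fragments:
  1–25 → 25 bp
  26–32 → 7 bp
  33–88 → 56 bp
  89–130 → 42 bp
Sorted largest to smallest: 56, 42, 25, 7 bp.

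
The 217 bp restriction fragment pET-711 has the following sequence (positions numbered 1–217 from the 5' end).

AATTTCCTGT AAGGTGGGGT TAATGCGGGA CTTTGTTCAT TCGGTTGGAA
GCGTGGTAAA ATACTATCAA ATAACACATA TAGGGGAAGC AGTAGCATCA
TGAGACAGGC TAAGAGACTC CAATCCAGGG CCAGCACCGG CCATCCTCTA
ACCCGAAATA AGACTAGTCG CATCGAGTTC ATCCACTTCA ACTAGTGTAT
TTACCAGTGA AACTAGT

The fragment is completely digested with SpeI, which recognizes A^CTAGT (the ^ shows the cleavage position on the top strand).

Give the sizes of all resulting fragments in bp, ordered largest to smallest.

163, 28, 21, 5 bp

SpeI sites (ACTAGT) start at positions 163, 191, 212.
SpeI cuts after the first base of each site, so after positions 163, 191, 212.
Linear molecule, 3 cuts → 4 fragments:
  1–163 → 163 bp
  164–191 → 28 bp
  192–212 → 21 bp
  213–217 → 5 bp
Sorted largest to smallest: 163, 28, 21, 5 bp.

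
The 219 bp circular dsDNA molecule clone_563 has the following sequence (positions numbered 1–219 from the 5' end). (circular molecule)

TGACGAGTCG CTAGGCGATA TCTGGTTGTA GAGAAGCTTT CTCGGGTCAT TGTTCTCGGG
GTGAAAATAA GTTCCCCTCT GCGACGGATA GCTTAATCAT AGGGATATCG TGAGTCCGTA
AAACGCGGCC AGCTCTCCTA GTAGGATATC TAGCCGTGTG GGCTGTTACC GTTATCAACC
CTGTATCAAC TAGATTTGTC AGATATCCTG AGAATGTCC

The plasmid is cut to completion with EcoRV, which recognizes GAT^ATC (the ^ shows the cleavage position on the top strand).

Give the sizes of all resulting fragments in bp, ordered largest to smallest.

87, 57, 41, 34 bp

EcoRV sites (GATATC) start at positions 17, 104, 145, 202.
EcoRV cuts after base 3 of each site, so after positions 19, 106, 147, 204.
Circular molecule, 4 cuts → 4 fragments:
  20–106 → 87 bp
  107–147 → 41 bp
  148–204 → 57 bp
  205–219 then 1–19 → 15 + 19 = 34 bp
Sorted largest to smallest: 87, 57, 41, 34 bp.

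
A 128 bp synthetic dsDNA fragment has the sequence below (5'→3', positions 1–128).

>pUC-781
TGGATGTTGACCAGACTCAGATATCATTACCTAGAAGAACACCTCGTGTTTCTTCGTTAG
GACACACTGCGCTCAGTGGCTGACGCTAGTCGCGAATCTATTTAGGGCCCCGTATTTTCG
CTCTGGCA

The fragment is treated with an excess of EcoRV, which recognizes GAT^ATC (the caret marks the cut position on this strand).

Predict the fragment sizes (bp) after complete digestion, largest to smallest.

The EcoRV site (GATATC) starts at position 20.
EcoRV cuts after base 3 of each site, so after position 22.
Linear molecule, 1 cut → 2 fragments:
  1–22 → 22 bp
  23–128 → 106 bp
Sorted largest to smallest: 106, 22 bp.

106, 22 bp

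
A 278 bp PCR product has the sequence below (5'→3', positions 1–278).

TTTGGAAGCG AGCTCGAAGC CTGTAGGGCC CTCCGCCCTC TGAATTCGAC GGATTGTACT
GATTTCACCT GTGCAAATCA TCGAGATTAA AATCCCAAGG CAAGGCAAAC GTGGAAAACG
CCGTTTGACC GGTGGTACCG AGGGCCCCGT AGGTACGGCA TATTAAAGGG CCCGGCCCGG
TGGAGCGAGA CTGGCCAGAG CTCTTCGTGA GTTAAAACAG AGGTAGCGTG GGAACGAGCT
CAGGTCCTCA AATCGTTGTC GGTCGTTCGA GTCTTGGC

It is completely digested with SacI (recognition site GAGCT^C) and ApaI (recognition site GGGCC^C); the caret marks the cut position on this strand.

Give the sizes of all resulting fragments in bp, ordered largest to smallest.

SacI sites (GAGCTC) start at positions 10, 198, 236.
SacI cuts after base 5 of each site (before the last base), so after positions 14, 202, 240.
ApaI sites (GGGCCC) start at positions 26, 142, 168.
ApaI cuts after base 5 of each site (before the last base), so after positions 30, 146, 172.
Combined cut positions: 14, 30, 146, 172, 202, 240.
Linear molecule, 6 cuts → 7 fragments:
  1–14 → 14 bp
  15–30 → 16 bp
  31–146 → 116 bp
  147–172 → 26 bp
  173–202 → 30 bp
  203–240 → 38 bp
  241–278 → 38 bp
Sorted largest to smallest: 116, 38, 38, 30, 26, 16, 14 bp.

116, 38, 38, 30, 26, 16, 14 bp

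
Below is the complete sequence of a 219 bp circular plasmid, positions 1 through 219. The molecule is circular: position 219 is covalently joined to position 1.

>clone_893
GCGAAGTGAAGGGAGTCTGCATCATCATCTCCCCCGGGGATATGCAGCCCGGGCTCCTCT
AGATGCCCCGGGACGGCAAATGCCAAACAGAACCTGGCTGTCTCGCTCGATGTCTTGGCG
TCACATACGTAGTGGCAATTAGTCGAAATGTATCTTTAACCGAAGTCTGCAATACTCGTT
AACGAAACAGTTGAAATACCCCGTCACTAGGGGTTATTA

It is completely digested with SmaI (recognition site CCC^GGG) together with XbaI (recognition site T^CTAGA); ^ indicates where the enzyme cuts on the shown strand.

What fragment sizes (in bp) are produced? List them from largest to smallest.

185, 15, 11, 8 bp

SmaI sites (CCCGGG) start at positions 33, 48, 67.
SmaI cuts after base 3 of each site, so after positions 35, 50, 69.
The XbaI site (TCTAGA) starts at position 58.
XbaI cuts after the first base of each site, so after position 58.
Combined cut positions: 35, 50, 58, 69.
Circular molecule, 4 cuts → 4 fragments:
  36–50 → 15 bp
  51–58 → 8 bp
  59–69 → 11 bp
  70–219 then 1–35 → 150 + 35 = 185 bp
Sorted largest to smallest: 185, 15, 11, 8 bp.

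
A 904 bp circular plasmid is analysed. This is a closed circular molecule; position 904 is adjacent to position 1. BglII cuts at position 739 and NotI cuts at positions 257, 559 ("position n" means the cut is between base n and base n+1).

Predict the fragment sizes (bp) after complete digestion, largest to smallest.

422, 302, 180 bp

Combined cut positions (sorted): 257, 559, 739.
Circular molecule, 3 cuts → 3 fragments:
  559 − 257 = 302 bp
  739 − 559 = 180 bp
  wrap: 904 − 739 + 257 = 422 bp
Sorted largest to smallest: 422, 302, 180 bp.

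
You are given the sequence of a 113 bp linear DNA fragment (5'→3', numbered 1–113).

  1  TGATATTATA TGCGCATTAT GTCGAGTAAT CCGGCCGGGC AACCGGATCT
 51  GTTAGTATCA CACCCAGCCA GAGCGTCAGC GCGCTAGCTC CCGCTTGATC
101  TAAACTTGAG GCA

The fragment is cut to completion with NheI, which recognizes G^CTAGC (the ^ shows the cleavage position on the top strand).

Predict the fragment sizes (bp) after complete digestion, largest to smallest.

The NheI site (GCTAGC) starts at position 83.
NheI cuts after the first base of each site, so after position 83.
Linear molecule, 1 cut → 2 fragments:
  1–83 → 83 bp
  84–113 → 30 bp
Sorted largest to smallest: 83, 30 bp.

83, 30 bp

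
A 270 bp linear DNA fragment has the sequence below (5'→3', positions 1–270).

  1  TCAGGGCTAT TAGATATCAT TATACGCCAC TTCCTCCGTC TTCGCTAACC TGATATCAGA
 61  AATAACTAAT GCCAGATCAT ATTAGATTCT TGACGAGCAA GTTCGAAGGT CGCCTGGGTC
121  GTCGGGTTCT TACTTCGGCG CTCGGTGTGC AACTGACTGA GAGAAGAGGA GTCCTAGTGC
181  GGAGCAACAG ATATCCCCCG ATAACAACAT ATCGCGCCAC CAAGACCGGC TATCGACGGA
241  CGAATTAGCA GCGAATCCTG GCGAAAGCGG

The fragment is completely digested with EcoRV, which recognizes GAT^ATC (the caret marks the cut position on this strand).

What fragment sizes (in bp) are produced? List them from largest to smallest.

138, 78, 39, 15 bp

EcoRV sites (GATATC) start at positions 13, 52, 190.
EcoRV cuts after base 3 of each site, so after positions 15, 54, 192.
Linear molecule, 3 cuts → 4 fragments:
  1–15 → 15 bp
  16–54 → 39 bp
  55–192 → 138 bp
  193–270 → 78 bp
Sorted largest to smallest: 138, 78, 39, 15 bp.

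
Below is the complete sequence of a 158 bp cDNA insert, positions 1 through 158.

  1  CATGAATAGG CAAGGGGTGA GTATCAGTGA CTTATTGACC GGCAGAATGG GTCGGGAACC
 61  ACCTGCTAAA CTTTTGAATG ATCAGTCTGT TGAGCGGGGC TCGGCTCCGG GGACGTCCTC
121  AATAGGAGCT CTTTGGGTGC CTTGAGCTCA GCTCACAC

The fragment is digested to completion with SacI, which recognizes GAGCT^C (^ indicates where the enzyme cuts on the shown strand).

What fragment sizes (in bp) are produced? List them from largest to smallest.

SacI sites (GAGCTC) start at positions 126, 144.
SacI cuts after base 5 of each site (before the last base), so after positions 130, 148.
Linear molecule, 2 cuts → 3 fragments:
  1–130 → 130 bp
  131–148 → 18 bp
  149–158 → 10 bp
Sorted largest to smallest: 130, 18, 10 bp.

130, 18, 10 bp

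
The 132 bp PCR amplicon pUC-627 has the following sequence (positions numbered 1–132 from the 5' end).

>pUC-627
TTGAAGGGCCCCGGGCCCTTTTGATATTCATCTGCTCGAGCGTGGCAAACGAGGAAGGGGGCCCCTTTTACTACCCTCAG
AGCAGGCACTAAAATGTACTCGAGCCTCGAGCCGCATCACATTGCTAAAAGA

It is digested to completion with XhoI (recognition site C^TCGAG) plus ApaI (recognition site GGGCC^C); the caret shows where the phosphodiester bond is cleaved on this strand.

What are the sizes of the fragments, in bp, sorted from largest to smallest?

XhoI sites (CTCGAG) start at positions 35, 99, 106.
XhoI cuts after the first base of each site, so after positions 35, 99, 106.
ApaI sites (GGGCCC) start at positions 6, 13, 59.
ApaI cuts after base 5 of each site (before the last base), so after positions 10, 17, 63.
Combined cut positions: 10, 17, 35, 63, 99, 106.
Linear molecule, 6 cuts → 7 fragments:
  1–10 → 10 bp
  11–17 → 7 bp
  18–35 → 18 bp
  36–63 → 28 bp
  64–99 → 36 bp
  100–106 → 7 bp
  107–132 → 26 bp
Sorted largest to smallest: 36, 28, 26, 18, 10, 7, 7 bp.

36, 28, 26, 18, 10, 7, 7 bp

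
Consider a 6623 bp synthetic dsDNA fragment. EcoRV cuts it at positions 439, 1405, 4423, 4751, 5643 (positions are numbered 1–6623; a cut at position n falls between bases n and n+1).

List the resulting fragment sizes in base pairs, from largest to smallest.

Linear molecule, 5 cuts → 6 fragments:
  439 − 0 = 439 bp
  1405 − 439 = 966 bp
  4423 − 1405 = 3018 bp
  4751 − 4423 = 328 bp
  5643 − 4751 = 892 bp
  6623 − 5643 = 980 bp
Sorted largest to smallest: 3018, 980, 966, 892, 439, 328 bp.

3018, 980, 966, 892, 439, 328 bp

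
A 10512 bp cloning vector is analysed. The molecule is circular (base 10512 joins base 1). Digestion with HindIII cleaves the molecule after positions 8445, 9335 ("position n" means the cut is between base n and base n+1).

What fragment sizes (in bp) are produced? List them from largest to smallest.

Circular molecule, 2 cuts → 2 fragments:
  9335 − 8445 = 890 bp
  wrap: 10512 − 9335 + 8445 = 9622 bp
Sorted largest to smallest: 9622, 890 bp.

9622, 890 bp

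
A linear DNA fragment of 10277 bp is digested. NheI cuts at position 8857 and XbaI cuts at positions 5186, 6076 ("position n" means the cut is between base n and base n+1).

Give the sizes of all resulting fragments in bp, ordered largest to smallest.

Combined cut positions (sorted): 5186, 6076, 8857.
Linear molecule, 3 cuts → 4 fragments:
  5186 − 0 = 5186 bp
  6076 − 5186 = 890 bp
  8857 − 6076 = 2781 bp
  10277 − 8857 = 1420 bp
Sorted largest to smallest: 5186, 2781, 1420, 890 bp.

5186, 2781, 1420, 890 bp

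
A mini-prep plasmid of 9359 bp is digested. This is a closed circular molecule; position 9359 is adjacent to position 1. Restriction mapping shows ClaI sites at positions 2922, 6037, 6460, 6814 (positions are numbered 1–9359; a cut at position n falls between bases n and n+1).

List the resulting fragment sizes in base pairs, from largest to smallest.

Circular molecule, 4 cuts → 4 fragments:
  6037 − 2922 = 3115 bp
  6460 − 6037 = 423 bp
  6814 − 6460 = 354 bp
  wrap: 9359 − 6814 + 2922 = 5467 bp
Sorted largest to smallest: 5467, 3115, 423, 354 bp.

5467, 3115, 423, 354 bp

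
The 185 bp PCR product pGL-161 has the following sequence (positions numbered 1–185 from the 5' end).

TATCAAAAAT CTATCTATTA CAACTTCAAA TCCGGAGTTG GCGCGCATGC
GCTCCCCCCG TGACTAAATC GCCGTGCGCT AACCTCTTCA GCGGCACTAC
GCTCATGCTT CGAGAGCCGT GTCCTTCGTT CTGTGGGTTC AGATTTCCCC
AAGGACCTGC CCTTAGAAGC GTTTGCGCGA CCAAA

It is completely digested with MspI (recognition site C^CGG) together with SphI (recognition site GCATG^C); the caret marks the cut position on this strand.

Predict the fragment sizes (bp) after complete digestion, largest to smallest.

136, 32, 17 bp

The MspI site (CCGG) starts at position 32.
MspI cuts after the first base of each site, so after position 32.
The SphI site (GCATGC) starts at position 45.
SphI cuts after base 5 of each site (before the last base), so after position 49.
Combined cut positions: 32, 49.
Linear molecule, 2 cuts → 3 fragments:
  1–32 → 32 bp
  33–49 → 17 bp
  50–185 → 136 bp
Sorted largest to smallest: 136, 32, 17 bp.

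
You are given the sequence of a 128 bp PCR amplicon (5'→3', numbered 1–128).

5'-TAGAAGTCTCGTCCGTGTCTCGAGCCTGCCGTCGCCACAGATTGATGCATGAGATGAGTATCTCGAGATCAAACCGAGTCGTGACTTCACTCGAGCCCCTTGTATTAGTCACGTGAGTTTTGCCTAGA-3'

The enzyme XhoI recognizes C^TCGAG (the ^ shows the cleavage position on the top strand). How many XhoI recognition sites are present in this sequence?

CTCGAG occurs starting at positions 19, 62, 90.
XhoI cuts at 3 sites.

3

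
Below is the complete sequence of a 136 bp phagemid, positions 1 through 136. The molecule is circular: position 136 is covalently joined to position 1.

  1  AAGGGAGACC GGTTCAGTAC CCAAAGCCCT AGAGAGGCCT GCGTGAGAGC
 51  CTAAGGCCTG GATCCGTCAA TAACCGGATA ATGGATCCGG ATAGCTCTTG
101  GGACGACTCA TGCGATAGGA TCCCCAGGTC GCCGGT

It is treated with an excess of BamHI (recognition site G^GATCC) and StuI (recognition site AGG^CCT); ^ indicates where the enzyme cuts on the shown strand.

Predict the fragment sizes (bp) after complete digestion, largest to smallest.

55, 35, 23, 19, 4 bp

BamHI sites (GGATCC) start at positions 60, 83, 118.
BamHI cuts after the first base of each site, so after positions 60, 83, 118.
StuI sites (AGGCCT) start at positions 35, 54.
StuI cuts after base 3 of each site, so after positions 37, 56.
Combined cut positions: 37, 56, 60, 83, 118.
Circular molecule, 5 cuts → 5 fragments:
  38–56 → 19 bp
  57–60 → 4 bp
  61–83 → 23 bp
  84–118 → 35 bp
  119–136 then 1–37 → 18 + 37 = 55 bp
Sorted largest to smallest: 55, 35, 23, 19, 4 bp.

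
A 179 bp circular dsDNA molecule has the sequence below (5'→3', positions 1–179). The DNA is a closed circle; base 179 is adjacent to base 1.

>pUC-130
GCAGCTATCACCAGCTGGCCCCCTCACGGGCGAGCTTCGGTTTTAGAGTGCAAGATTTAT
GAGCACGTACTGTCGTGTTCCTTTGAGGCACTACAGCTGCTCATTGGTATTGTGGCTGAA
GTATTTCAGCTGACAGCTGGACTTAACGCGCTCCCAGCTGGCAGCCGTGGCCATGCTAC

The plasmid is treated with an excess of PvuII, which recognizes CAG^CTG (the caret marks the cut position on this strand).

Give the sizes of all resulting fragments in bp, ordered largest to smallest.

82, 36, 33, 21, 7 bp

PvuII sites (CAGCTG) start at positions 12, 94, 127, 134, 155.
PvuII cuts after base 3 of each site, so after positions 14, 96, 129, 136, 157.
Circular molecule, 5 cuts → 5 fragments:
  15–96 → 82 bp
  97–129 → 33 bp
  130–136 → 7 bp
  137–157 → 21 bp
  158–179 then 1–14 → 22 + 14 = 36 bp
Sorted largest to smallest: 82, 36, 33, 21, 7 bp.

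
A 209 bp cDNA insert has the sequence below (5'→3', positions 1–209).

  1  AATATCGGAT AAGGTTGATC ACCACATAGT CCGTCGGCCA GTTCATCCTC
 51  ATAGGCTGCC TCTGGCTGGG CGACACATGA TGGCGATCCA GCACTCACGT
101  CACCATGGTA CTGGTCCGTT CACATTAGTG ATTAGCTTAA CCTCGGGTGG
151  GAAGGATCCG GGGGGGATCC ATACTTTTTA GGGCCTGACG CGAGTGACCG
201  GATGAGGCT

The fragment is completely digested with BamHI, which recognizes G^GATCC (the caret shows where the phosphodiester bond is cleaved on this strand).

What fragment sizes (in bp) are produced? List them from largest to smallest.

154, 44, 11 bp

BamHI sites (GGATCC) start at positions 154, 165.
BamHI cuts after the first base of each site, so after positions 154, 165.
Linear molecule, 2 cuts → 3 fragments:
  1–154 → 154 bp
  155–165 → 11 bp
  166–209 → 44 bp
Sorted largest to smallest: 154, 44, 11 bp.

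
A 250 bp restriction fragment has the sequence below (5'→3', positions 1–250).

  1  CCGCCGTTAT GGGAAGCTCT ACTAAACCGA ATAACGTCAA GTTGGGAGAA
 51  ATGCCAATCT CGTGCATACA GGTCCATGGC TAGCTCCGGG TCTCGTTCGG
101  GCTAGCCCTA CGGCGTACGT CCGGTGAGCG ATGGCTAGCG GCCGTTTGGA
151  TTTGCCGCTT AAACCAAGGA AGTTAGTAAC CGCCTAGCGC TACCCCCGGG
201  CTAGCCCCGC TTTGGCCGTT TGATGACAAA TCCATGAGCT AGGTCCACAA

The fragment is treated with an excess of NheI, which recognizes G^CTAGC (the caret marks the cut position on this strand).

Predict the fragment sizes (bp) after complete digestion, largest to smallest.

NheI sites (GCTAGC) start at positions 79, 101, 134, 200.
NheI cuts after the first base of each site, so after positions 79, 101, 134, 200.
Linear molecule, 4 cuts → 5 fragments:
  1–79 → 79 bp
  80–101 → 22 bp
  102–134 → 33 bp
  135–200 → 66 bp
  201–250 → 50 bp
Sorted largest to smallest: 79, 66, 50, 33, 22 bp.

79, 66, 50, 33, 22 bp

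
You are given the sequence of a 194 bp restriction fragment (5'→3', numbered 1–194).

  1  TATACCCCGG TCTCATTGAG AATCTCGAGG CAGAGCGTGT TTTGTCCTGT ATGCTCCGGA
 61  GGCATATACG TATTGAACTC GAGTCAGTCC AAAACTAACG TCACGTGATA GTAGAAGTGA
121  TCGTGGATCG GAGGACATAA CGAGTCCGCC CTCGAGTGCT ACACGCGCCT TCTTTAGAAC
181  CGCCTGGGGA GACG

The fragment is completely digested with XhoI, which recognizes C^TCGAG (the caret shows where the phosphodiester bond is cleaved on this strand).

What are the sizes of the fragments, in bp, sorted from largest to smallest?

XhoI sites (CTCGAG) start at positions 24, 78, 151.
XhoI cuts after the first base of each site, so after positions 24, 78, 151.
Linear molecule, 3 cuts → 4 fragments:
  1–24 → 24 bp
  25–78 → 54 bp
  79–151 → 73 bp
  152–194 → 43 bp
Sorted largest to smallest: 73, 54, 43, 24 bp.

73, 54, 43, 24 bp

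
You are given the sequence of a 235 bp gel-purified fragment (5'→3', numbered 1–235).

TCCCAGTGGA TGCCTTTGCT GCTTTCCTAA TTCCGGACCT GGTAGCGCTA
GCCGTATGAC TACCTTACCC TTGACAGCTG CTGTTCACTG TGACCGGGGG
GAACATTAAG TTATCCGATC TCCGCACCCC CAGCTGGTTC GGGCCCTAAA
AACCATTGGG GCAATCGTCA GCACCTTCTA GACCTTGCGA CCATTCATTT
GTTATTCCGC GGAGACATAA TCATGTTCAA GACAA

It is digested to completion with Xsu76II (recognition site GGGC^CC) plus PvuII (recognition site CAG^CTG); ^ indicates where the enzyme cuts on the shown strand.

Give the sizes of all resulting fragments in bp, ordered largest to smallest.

91, 77, 56, 11 bp

The Xsu76II site (GGGCCC) starts at position 141.
Xsu76II cuts after base 4 of each site, so after position 144.
PvuII sites (CAGCTG) start at positions 75, 131.
PvuII cuts after base 3 of each site, so after positions 77, 133.
Combined cut positions: 77, 133, 144.
Linear molecule, 3 cuts → 4 fragments:
  1–77 → 77 bp
  78–133 → 56 bp
  134–144 → 11 bp
  145–235 → 91 bp
Sorted largest to smallest: 91, 77, 56, 11 bp.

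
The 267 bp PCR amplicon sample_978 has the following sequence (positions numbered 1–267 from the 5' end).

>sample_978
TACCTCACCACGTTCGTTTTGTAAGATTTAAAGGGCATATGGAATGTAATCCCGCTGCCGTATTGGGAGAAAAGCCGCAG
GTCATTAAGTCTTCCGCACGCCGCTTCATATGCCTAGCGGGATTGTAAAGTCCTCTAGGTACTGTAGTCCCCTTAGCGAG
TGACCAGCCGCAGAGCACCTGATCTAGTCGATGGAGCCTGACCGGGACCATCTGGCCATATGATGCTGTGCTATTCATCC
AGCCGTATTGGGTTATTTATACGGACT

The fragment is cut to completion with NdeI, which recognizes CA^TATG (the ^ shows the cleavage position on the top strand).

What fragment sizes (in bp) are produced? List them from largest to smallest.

110, 71, 49, 37 bp

NdeI sites (CATATG) start at positions 36, 107, 217.
NdeI cuts after base 2 of each site, so after positions 37, 108, 218.
Linear molecule, 3 cuts → 4 fragments:
  1–37 → 37 bp
  38–108 → 71 bp
  109–218 → 110 bp
  219–267 → 49 bp
Sorted largest to smallest: 110, 71, 49, 37 bp.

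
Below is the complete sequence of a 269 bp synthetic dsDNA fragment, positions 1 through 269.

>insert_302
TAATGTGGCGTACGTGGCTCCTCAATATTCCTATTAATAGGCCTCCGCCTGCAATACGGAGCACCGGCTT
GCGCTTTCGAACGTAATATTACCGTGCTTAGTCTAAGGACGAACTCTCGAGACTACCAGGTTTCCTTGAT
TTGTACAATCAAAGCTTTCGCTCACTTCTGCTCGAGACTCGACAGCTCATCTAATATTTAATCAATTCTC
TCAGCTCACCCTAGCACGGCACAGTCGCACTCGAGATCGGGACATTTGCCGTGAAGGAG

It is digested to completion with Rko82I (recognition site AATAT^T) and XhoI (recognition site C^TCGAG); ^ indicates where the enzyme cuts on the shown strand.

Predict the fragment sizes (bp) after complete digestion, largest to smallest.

61, 55, 43, 29, 28, 27, 26 bp

Rko82I sites (AATATT) start at positions 24, 85, 193.
Rko82I cuts after base 5 of each site (before the last base), so after positions 28, 89, 197.
XhoI sites (CTCGAG) start at positions 116, 171, 240.
XhoI cuts after the first base of each site, so after positions 116, 171, 240.
Combined cut positions: 28, 89, 116, 171, 197, 240.
Linear molecule, 6 cuts → 7 fragments:
  1–28 → 28 bp
  29–89 → 61 bp
  90–116 → 27 bp
  117–171 → 55 bp
  172–197 → 26 bp
  198–240 → 43 bp
  241–269 → 29 bp
Sorted largest to smallest: 61, 55, 43, 29, 28, 27, 26 bp.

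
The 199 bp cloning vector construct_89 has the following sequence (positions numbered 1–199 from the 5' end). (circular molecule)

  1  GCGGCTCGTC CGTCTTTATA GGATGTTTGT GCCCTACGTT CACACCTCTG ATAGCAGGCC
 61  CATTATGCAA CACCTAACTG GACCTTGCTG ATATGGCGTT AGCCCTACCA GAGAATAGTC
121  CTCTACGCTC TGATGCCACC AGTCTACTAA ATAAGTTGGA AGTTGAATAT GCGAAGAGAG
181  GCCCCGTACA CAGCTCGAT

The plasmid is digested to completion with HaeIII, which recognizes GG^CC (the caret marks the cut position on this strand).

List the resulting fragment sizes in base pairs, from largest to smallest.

123, 76 bp

HaeIII sites (GGCC) start at positions 57, 180.
HaeIII cuts after base 2 of each site, so after positions 58, 181.
Circular molecule, 2 cuts → 2 fragments:
  59–181 → 123 bp
  182–199 then 1–58 → 18 + 58 = 76 bp
Sorted largest to smallest: 123, 76 bp.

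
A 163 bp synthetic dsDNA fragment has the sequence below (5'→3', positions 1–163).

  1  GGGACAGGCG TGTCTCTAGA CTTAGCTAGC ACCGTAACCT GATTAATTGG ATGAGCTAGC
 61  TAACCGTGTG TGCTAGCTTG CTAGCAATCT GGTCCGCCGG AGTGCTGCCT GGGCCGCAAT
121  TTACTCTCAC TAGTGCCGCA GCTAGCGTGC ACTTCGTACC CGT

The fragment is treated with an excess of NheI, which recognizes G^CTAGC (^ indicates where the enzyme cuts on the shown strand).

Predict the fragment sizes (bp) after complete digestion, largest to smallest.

61, 30, 25, 22, 17, 8 bp

NheI sites (GCTAGC) start at positions 25, 55, 72, 80, 141.
NheI cuts after the first base of each site, so after positions 25, 55, 72, 80, 141.
Linear molecule, 5 cuts → 6 fragments:
  1–25 → 25 bp
  26–55 → 30 bp
  56–72 → 17 bp
  73–80 → 8 bp
  81–141 → 61 bp
  142–163 → 22 bp
Sorted largest to smallest: 61, 30, 25, 22, 17, 8 bp.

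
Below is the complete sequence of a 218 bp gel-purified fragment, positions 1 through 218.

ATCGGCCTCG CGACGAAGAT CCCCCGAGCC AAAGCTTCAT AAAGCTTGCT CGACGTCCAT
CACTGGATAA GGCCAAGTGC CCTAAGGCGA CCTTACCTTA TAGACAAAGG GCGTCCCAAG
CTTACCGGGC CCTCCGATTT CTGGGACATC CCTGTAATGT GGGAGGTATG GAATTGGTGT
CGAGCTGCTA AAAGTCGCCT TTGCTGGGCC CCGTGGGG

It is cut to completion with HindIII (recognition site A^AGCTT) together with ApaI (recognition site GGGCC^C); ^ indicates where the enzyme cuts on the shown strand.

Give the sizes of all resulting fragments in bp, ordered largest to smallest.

HindIII sites (AAGCTT) start at positions 32, 42, 118.
HindIII cuts after the first base of each site, so after positions 32, 42, 118.
ApaI sites (GGGCCC) start at positions 127, 206.
ApaI cuts after base 5 of each site (before the last base), so after positions 131, 210.
Combined cut positions: 32, 42, 118, 131, 210.
Linear molecule, 5 cuts → 6 fragments:
  1–32 → 32 bp
  33–42 → 10 bp
  43–118 → 76 bp
  119–131 → 13 bp
  132–210 → 79 bp
  211–218 → 8 bp
Sorted largest to smallest: 79, 76, 32, 13, 10, 8 bp.

79, 76, 32, 13, 10, 8 bp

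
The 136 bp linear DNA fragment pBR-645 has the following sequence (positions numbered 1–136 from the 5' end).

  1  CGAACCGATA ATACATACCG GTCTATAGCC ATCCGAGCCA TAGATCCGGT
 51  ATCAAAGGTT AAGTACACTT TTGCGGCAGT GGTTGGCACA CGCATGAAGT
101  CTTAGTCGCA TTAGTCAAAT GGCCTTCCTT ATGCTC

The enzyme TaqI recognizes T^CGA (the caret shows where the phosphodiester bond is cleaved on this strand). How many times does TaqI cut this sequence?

No occurrence of TCGA is present in the sequence.
TaqI does not cut: 0 sites.

0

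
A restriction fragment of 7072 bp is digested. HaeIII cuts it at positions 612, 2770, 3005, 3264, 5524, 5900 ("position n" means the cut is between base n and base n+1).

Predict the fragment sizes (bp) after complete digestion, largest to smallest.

Linear molecule, 6 cuts → 7 fragments:
  612 − 0 = 612 bp
  2770 − 612 = 2158 bp
  3005 − 2770 = 235 bp
  3264 − 3005 = 259 bp
  5524 − 3264 = 2260 bp
  5900 − 5524 = 376 bp
  7072 − 5900 = 1172 bp
Sorted largest to smallest: 2260, 2158, 1172, 612, 376, 259, 235 bp.

2260, 2158, 1172, 612, 376, 259, 235 bp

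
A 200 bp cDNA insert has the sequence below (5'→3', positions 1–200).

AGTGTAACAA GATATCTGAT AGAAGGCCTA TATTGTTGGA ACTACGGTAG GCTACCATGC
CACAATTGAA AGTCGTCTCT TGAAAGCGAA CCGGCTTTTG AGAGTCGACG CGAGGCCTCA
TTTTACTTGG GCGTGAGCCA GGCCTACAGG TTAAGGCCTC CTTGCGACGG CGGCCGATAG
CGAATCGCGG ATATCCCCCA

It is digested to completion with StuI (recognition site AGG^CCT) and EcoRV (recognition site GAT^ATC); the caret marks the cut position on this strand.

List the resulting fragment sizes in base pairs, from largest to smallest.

89, 36, 27, 14, 13, 13, 8 bp

StuI sites (AGGCCT) start at positions 24, 113, 140, 154.
StuI cuts after base 3 of each site, so after positions 26, 115, 142, 156.
EcoRV sites (GATATC) start at positions 11, 190.
EcoRV cuts after base 3 of each site, so after positions 13, 192.
Combined cut positions: 13, 26, 115, 142, 156, 192.
Linear molecule, 6 cuts → 7 fragments:
  1–13 → 13 bp
  14–26 → 13 bp
  27–115 → 89 bp
  116–142 → 27 bp
  143–156 → 14 bp
  157–192 → 36 bp
  193–200 → 8 bp
Sorted largest to smallest: 89, 36, 27, 14, 13, 13, 8 bp.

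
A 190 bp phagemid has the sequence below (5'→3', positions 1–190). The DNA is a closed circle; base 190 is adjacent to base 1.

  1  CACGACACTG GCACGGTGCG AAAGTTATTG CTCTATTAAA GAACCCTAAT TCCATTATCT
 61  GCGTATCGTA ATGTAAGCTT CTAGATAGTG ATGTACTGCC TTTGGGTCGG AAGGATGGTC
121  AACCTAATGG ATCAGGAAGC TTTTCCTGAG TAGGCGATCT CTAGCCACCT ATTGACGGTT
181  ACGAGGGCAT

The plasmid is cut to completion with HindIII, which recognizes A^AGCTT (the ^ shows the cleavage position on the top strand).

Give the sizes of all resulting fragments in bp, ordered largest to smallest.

HindIII sites (AAGCTT) start at positions 75, 137.
HindIII cuts after the first base of each site, so after positions 75, 137.
Circular molecule, 2 cuts → 2 fragments:
  76–137 → 62 bp
  138–190 then 1–75 → 53 + 75 = 128 bp
Sorted largest to smallest: 128, 62 bp.

128, 62 bp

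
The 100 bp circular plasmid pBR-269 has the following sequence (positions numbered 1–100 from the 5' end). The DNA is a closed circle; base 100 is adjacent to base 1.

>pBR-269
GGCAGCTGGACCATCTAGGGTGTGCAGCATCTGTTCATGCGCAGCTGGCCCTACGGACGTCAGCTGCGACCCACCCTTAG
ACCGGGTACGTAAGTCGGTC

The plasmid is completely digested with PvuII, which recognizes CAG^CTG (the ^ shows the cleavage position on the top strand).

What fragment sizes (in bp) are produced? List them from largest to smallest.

42, 39, 19 bp

PvuII sites (CAGCTG) start at positions 3, 42, 61.
PvuII cuts after base 3 of each site, so after positions 5, 44, 63.
Circular molecule, 3 cuts → 3 fragments:
  6–44 → 39 bp
  45–63 → 19 bp
  64–100 then 1–5 → 37 + 5 = 42 bp
Sorted largest to smallest: 42, 39, 19 bp.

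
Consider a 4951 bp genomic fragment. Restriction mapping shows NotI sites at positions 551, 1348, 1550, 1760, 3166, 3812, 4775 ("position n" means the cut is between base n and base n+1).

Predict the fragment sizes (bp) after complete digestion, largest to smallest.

1406, 963, 797, 646, 551, 210, 202, 176 bp

Linear molecule, 7 cuts → 8 fragments:
  551 − 0 = 551 bp
  1348 − 551 = 797 bp
  1550 − 1348 = 202 bp
  1760 − 1550 = 210 bp
  3166 − 1760 = 1406 bp
  3812 − 3166 = 646 bp
  4775 − 3812 = 963 bp
  4951 − 4775 = 176 bp
Sorted largest to smallest: 1406, 963, 797, 646, 551, 210, 202, 176 bp.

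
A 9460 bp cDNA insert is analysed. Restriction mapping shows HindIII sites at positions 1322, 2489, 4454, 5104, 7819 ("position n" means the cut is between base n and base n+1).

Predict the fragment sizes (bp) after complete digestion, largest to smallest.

Linear molecule, 5 cuts → 6 fragments:
  1322 − 0 = 1322 bp
  2489 − 1322 = 1167 bp
  4454 − 2489 = 1965 bp
  5104 − 4454 = 650 bp
  7819 − 5104 = 2715 bp
  9460 − 7819 = 1641 bp
Sorted largest to smallest: 2715, 1965, 1641, 1322, 1167, 650 bp.

2715, 1965, 1641, 1322, 1167, 650 bp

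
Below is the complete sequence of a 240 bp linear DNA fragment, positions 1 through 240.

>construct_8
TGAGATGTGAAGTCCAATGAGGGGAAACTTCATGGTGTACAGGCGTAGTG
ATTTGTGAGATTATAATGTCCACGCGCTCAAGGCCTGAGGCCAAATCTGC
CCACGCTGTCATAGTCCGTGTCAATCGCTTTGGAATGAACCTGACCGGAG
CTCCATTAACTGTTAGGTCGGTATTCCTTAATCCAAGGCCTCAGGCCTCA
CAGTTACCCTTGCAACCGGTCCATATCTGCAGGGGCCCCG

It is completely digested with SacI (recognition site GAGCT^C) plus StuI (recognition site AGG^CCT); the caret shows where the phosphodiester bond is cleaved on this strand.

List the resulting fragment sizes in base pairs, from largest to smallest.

83, 69, 45, 36, 7 bp

The SacI site (GAGCTC) starts at position 148.
SacI cuts after base 5 of each site (before the last base), so after position 152.
StuI sites (AGGCCT) start at positions 81, 186, 193.
StuI cuts after base 3 of each site, so after positions 83, 188, 195.
Combined cut positions: 83, 152, 188, 195.
Linear molecule, 4 cuts → 5 fragments:
  1–83 → 83 bp
  84–152 → 69 bp
  153–188 → 36 bp
  189–195 → 7 bp
  196–240 → 45 bp
Sorted largest to smallest: 83, 69, 45, 36, 7 bp.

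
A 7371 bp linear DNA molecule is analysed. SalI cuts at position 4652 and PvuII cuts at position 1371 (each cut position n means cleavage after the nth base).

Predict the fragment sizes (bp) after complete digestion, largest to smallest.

3281, 2719, 1371 bp

Combined cut positions (sorted): 1371, 4652.
Linear molecule, 2 cuts → 3 fragments:
  1371 − 0 = 1371 bp
  4652 − 1371 = 3281 bp
  7371 − 4652 = 2719 bp
Sorted largest to smallest: 3281, 2719, 1371 bp.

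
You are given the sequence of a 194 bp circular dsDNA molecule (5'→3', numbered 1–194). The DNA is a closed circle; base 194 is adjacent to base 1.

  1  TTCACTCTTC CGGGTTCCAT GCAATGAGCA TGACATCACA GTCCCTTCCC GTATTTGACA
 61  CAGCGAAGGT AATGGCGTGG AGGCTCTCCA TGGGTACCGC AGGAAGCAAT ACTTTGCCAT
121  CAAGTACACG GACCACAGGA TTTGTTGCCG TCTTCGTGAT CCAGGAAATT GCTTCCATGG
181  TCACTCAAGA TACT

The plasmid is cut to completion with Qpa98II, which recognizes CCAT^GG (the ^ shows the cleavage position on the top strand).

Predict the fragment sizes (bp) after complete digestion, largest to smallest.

Qpa98II sites (CCATGG) start at positions 88, 175.
Qpa98II cuts after base 4 of each site, so after positions 91, 178.
Circular molecule, 2 cuts → 2 fragments:
  92–178 → 87 bp
  179–194 then 1–91 → 16 + 91 = 107 bp
Sorted largest to smallest: 107, 87 bp.

107, 87 bp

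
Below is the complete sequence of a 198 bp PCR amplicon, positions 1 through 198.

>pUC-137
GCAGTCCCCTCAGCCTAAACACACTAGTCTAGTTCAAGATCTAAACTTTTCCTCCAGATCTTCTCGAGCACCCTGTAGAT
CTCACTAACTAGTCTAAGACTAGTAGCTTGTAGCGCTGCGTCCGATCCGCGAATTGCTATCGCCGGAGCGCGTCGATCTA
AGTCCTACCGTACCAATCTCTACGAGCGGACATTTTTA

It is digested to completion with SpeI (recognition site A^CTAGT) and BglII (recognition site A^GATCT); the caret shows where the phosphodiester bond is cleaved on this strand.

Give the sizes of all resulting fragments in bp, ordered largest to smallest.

SpeI sites (ACTAGT) start at positions 23, 88, 99.
SpeI cuts after the first base of each site, so after positions 23, 88, 99.
BglII sites (AGATCT) start at positions 37, 56, 77.
BglII cuts after the first base of each site, so after positions 37, 56, 77.
Combined cut positions: 23, 37, 56, 77, 88, 99.
Linear molecule, 6 cuts → 7 fragments:
  1–23 → 23 bp
  24–37 → 14 bp
  38–56 → 19 bp
  57–77 → 21 bp
  78–88 → 11 bp
  89–99 → 11 bp
  100–198 → 99 bp
Sorted largest to smallest: 99, 23, 21, 19, 14, 11, 11 bp.

99, 23, 21, 19, 14, 11, 11 bp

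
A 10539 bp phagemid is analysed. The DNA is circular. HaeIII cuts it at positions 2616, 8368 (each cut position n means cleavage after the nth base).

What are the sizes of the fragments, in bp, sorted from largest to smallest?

Circular molecule, 2 cuts → 2 fragments:
  8368 − 2616 = 5752 bp
  wrap: 10539 − 8368 + 2616 = 4787 bp
Sorted largest to smallest: 5752, 4787 bp.

5752, 4787 bp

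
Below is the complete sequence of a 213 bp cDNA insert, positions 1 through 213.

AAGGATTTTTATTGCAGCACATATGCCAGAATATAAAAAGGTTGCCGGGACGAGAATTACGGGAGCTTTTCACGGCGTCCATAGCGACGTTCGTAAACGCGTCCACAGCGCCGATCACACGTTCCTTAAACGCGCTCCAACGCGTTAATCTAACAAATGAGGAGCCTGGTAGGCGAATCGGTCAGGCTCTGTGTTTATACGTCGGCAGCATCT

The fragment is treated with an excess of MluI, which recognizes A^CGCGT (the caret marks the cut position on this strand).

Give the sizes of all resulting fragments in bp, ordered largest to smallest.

97, 73, 43 bp

MluI sites (ACGCGT) start at positions 97, 140.
MluI cuts after the first base of each site, so after positions 97, 140.
Linear molecule, 2 cuts → 3 fragments:
  1–97 → 97 bp
  98–140 → 43 bp
  141–213 → 73 bp
Sorted largest to smallest: 97, 73, 43 bp.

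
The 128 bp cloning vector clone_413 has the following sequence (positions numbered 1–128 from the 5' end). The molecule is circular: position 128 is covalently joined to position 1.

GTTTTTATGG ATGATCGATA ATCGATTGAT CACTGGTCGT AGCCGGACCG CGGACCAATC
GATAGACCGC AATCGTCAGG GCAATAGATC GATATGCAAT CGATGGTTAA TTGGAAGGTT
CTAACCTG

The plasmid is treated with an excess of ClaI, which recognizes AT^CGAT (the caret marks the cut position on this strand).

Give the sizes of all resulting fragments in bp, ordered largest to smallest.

ClaI sites (ATCGAT) start at positions 14, 21, 58, 88, 99.
ClaI cuts after base 2 of each site, so after positions 15, 22, 59, 89, 100.
Circular molecule, 5 cuts → 5 fragments:
  16–22 → 7 bp
  23–59 → 37 bp
  60–89 → 30 bp
  90–100 → 11 bp
  101–128 then 1–15 → 28 + 15 = 43 bp
Sorted largest to smallest: 43, 37, 30, 11, 7 bp.

43, 37, 30, 11, 7 bp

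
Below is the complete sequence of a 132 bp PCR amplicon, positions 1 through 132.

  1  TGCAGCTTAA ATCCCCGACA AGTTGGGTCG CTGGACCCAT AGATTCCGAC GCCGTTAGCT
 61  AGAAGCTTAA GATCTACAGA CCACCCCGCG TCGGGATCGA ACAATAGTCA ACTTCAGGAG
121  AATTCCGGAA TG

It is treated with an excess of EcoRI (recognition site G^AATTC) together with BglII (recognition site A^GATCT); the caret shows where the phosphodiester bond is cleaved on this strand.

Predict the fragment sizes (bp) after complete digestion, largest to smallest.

70, 50, 12 bp

The EcoRI site (GAATTC) starts at position 120.
EcoRI cuts after the first base of each site, so after position 120.
The BglII site (AGATCT) starts at position 70.
BglII cuts after the first base of each site, so after position 70.
Combined cut positions: 70, 120.
Linear molecule, 2 cuts → 3 fragments:
  1–70 → 70 bp
  71–120 → 50 bp
  121–132 → 12 bp
Sorted largest to smallest: 70, 50, 12 bp.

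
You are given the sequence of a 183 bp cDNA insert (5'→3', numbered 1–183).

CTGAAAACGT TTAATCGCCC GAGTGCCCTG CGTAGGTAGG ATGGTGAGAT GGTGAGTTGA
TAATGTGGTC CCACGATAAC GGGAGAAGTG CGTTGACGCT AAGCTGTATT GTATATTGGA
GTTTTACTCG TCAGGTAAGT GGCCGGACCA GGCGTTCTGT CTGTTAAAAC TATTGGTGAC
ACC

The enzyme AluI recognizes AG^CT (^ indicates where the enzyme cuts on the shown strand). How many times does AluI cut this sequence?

1

AGCT occurs starting at position 102.
AluI cuts at 1 site.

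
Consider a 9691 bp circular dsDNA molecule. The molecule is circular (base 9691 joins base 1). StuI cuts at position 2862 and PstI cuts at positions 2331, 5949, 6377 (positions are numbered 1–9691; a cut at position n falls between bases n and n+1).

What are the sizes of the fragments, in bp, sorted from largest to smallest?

Combined cut positions (sorted): 2331, 2862, 5949, 6377.
Circular molecule, 4 cuts → 4 fragments:
  2862 − 2331 = 531 bp
  5949 − 2862 = 3087 bp
  6377 − 5949 = 428 bp
  wrap: 9691 − 6377 + 2331 = 5645 bp
Sorted largest to smallest: 5645, 3087, 531, 428 bp.

5645, 3087, 531, 428 bp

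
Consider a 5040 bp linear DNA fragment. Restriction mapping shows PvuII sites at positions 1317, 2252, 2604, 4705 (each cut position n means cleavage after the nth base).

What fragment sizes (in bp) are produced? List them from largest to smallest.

2101, 1317, 935, 352, 335 bp

Linear molecule, 4 cuts → 5 fragments:
  1317 − 0 = 1317 bp
  2252 − 1317 = 935 bp
  2604 − 2252 = 352 bp
  4705 − 2604 = 2101 bp
  5040 − 4705 = 335 bp
Sorted largest to smallest: 2101, 1317, 935, 352, 335 bp.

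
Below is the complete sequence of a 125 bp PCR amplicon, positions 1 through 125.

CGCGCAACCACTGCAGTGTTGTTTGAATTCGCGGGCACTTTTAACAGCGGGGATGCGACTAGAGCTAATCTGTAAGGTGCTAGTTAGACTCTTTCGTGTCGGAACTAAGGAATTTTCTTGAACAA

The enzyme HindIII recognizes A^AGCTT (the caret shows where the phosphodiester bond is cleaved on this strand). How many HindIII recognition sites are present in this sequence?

No occurrence of AAGCTT is present in the sequence.
HindIII does not cut: 0 sites.

0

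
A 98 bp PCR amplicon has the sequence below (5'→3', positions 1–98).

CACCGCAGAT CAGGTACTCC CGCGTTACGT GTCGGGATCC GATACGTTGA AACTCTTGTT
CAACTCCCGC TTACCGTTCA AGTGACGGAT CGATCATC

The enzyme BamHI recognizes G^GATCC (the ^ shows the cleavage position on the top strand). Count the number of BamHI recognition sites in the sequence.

1

GGATCC occurs starting at position 35.
BamHI cuts at 1 site.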